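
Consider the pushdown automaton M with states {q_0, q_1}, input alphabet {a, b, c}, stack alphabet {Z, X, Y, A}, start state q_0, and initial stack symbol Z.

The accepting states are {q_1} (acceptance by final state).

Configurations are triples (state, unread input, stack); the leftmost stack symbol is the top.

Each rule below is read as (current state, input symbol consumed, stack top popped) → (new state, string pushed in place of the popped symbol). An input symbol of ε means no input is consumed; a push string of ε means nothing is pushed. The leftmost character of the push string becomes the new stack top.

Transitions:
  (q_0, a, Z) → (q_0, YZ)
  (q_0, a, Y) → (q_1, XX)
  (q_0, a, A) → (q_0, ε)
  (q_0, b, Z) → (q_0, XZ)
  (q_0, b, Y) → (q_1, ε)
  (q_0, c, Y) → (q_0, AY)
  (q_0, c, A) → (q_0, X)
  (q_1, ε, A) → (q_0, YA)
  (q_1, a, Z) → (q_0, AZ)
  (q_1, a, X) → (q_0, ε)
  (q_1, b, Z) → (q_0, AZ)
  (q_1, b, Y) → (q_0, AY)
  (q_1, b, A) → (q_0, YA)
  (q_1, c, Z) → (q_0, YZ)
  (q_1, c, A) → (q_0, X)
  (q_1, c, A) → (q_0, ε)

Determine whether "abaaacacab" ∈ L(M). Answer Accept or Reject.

One accepting computation: (q_0, abaaacacab, Z) ⊢ (q_0, baaacacab, YZ) ⊢ (q_1, aaacacab, Z) ⊢ (q_0, aacacab, AZ) ⊢ (q_0, acacab, Z) ⊢ (q_0, cacab, YZ) ⊢ (q_0, acab, AYZ) ⊢ (q_0, cab, YZ) ⊢ (q_0, ab, AYZ) ⊢ (q_0, b, YZ) ⊢ (q_1, ε, Z)
All input consumed and state q_1 ∈ F.

Accept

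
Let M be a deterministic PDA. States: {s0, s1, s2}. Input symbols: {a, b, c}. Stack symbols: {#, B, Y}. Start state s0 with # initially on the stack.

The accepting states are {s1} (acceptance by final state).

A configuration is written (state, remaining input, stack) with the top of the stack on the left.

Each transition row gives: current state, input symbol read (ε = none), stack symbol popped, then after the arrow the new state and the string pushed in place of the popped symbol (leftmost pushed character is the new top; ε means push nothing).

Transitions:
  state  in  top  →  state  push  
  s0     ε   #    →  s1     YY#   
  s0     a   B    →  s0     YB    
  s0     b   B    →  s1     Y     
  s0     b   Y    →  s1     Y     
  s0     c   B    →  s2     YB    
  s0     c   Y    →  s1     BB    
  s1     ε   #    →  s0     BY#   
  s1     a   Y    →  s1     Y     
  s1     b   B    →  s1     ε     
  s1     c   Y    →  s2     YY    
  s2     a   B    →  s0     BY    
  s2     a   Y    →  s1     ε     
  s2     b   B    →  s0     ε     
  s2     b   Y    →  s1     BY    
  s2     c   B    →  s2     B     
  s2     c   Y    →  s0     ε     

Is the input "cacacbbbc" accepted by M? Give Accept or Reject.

(s0, cacacbbbc, #)
  ε-move, top #: go to s1, push YY# → (s1, cacacbbbc, YY#)
  read c, top Y: go to s2, push YY → (s2, acacbbbc, YYY#)
  read a, top Y: go to s1, push ε → (s1, cacbbbc, YY#)
  read c, top Y: go to s2, push YY → (s2, acbbbc, YYY#)
  read a, top Y: go to s1, push ε → (s1, cbbbc, YY#)
  read c, top Y: go to s2, push YY → (s2, bbbc, YYY#)
  read b, top Y: go to s1, push BY → (s1, bbc, BYYY#)
  read b, top B: go to s1, push ε → (s1, bc, YYY#)
No transition applies at (s1, bc, YYY#); input not fully consumed.

Reject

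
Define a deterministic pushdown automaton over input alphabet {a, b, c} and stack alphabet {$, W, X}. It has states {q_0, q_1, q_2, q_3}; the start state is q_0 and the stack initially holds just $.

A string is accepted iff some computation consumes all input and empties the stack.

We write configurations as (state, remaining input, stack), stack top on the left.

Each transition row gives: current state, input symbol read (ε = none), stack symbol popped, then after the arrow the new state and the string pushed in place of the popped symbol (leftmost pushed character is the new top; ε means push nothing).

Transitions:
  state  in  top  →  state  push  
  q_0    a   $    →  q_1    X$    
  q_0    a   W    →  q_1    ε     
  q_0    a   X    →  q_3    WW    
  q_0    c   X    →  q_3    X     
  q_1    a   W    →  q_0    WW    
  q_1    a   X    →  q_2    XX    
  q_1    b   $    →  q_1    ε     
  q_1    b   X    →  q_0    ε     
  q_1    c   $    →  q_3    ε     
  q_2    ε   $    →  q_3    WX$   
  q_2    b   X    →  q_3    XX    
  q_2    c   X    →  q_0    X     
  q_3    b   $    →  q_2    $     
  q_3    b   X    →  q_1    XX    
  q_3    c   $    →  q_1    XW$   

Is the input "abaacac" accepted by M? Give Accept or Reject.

(q_0, abaacac, $)
  read a, top $: go to q_1, push X$ → (q_1, baacac, X$)
  read b, top X: go to q_0, push ε → (q_0, aacac, $)
  read a, top $: go to q_1, push X$ → (q_1, acac, X$)
  read a, top X: go to q_2, push XX → (q_2, cac, XX$)
  read c, top X: go to q_0, push X → (q_0, ac, XX$)
  read a, top X: go to q_3, push WW → (q_3, c, WWX$)
No transition applies at (q_3, c, WWX$); input not fully consumed.

Reject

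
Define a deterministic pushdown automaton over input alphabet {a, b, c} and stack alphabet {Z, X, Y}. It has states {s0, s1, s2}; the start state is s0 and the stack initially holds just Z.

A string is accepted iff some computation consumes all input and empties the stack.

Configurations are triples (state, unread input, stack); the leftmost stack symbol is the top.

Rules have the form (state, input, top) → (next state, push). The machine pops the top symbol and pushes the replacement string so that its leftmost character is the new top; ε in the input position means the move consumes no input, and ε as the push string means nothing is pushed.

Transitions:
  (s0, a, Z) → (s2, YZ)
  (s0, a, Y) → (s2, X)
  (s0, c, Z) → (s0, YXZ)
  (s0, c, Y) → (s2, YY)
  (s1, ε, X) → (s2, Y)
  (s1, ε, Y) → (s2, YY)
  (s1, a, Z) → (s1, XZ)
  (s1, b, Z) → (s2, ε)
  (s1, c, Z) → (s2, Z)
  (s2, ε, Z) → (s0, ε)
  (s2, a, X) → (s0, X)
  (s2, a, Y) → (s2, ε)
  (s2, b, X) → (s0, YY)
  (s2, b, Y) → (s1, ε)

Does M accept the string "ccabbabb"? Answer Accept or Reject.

(s0, ccabbabb, Z)
  read c, top Z: go to s0, push YXZ → (s0, cabbabb, YXZ)
  read c, top Y: go to s2, push YY → (s2, abbabb, YYXZ)
  read a, top Y: go to s2, push ε → (s2, bbabb, YXZ)
  read b, top Y: go to s1, push ε → (s1, babb, XZ)
  ε-move, top X: go to s2, push Y → (s2, babb, YZ)
  read b, top Y: go to s1, push ε → (s1, abb, Z)
  read a, top Z: go to s1, push XZ → (s1, bb, XZ)
  ε-move, top X: go to s2, push Y → (s2, bb, YZ)
  read b, top Y: go to s1, push ε → (s1, b, Z)
  read b, top Z: go to s2, push ε → (s2, ε, ε)
All input consumed and the stack is empty.

Accept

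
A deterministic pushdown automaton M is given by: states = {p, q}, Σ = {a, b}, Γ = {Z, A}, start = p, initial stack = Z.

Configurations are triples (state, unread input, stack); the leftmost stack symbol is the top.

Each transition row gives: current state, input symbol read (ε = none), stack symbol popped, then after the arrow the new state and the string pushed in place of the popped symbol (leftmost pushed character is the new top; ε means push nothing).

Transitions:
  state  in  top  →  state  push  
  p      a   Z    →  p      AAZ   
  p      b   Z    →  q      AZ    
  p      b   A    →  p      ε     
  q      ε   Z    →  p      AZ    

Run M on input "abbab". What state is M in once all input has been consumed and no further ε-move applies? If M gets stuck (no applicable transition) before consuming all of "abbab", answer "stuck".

p

(p, abbab, Z)
  read a, top Z: go to p, push AAZ → (p, bbab, AAZ)
  read b, top A: go to p, push ε → (p, bab, AZ)
  read b, top A: go to p, push ε → (p, ab, Z)
  read a, top Z: go to p, push AAZ → (p, b, AAZ)
  read b, top A: go to p, push ε → (p, ε, AZ)
All input consumed; M is in state p.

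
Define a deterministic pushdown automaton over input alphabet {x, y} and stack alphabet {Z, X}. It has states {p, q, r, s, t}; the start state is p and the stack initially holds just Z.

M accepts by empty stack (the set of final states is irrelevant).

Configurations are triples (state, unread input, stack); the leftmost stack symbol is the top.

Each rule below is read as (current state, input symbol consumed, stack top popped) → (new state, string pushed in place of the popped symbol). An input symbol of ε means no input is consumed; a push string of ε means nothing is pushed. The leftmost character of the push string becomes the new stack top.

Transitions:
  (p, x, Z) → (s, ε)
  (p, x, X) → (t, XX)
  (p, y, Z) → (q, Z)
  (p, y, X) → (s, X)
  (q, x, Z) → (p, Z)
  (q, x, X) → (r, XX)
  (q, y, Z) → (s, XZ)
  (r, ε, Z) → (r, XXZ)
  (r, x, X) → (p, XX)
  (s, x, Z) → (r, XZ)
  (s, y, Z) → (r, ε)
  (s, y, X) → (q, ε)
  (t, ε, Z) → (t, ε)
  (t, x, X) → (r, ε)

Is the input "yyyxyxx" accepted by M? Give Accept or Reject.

(p, yyyxyxx, Z)
  read y, top Z: go to q, push Z → (q, yyxyxx, Z)
  read y, top Z: go to s, push XZ → (s, yxyxx, XZ)
  read y, top X: go to q, push ε → (q, xyxx, Z)
  read x, top Z: go to p, push Z → (p, yxx, Z)
  read y, top Z: go to q, push Z → (q, xx, Z)
  read x, top Z: go to p, push Z → (p, x, Z)
  read x, top Z: go to s, push ε → (s, ε, ε)
All input consumed and the stack is empty.

Accept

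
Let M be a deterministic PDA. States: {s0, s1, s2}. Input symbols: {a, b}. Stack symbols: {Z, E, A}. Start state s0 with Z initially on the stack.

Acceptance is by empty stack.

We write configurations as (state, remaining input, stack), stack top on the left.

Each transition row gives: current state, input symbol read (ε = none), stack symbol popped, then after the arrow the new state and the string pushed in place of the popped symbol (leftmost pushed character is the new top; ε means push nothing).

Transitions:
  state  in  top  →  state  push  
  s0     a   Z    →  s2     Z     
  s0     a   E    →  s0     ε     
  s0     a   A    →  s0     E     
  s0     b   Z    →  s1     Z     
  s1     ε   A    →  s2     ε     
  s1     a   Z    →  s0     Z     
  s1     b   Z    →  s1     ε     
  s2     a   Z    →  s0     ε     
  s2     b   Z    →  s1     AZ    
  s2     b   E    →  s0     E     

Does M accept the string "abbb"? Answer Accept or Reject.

Reject

(s0, abbb, Z) ⊢ (s2, bbb, Z) ⊢ (s1, bb, AZ) ⊢ (s2, bb, Z) ⊢ (s1, b, AZ) ⊢ (s2, b, Z) ⊢ (s1, ε, AZ) ⊢ (s2, ε, Z)
All input consumed; stack is Z, not empty, and no further ε-move applies.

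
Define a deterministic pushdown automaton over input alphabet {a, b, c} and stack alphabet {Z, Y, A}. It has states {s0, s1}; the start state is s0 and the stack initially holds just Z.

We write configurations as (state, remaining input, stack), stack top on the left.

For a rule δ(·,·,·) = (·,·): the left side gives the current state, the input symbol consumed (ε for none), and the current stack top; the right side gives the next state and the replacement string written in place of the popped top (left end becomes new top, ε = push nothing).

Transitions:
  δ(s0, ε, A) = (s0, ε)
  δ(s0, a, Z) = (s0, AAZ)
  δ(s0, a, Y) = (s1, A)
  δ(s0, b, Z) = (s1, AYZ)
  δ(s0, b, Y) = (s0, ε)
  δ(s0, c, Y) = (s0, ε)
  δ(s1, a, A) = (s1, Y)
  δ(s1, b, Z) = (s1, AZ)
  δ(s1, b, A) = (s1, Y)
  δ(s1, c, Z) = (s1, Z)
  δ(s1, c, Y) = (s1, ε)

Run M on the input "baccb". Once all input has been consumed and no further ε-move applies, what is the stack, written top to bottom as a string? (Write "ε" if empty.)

(s0, baccb, Z)
  read b, top Z: go to s1, push AYZ → (s1, accb, AYZ)
  read a, top A: go to s1, push Y → (s1, ccb, YYZ)
  read c, top Y: go to s1, push ε → (s1, cb, YZ)
  read c, top Y: go to s1, push ε → (s1, b, Z)
  read b, top Z: go to s1, push AZ → (s1, ε, AZ)
All input consumed in state s1 with stack AZ.

AZ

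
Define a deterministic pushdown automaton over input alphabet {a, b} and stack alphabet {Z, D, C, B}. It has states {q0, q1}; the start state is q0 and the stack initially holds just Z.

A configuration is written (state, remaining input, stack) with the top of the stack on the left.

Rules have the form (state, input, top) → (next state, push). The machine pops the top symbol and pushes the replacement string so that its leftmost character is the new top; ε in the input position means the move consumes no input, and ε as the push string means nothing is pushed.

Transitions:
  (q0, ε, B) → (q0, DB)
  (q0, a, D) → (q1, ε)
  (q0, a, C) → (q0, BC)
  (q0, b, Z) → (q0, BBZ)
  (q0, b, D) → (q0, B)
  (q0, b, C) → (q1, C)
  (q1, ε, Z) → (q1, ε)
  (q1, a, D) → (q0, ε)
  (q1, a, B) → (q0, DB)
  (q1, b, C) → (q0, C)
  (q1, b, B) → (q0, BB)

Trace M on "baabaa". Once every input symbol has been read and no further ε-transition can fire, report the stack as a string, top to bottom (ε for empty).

(q0, baabaa, Z) ⊢ (q0, aabaa, BBZ) ⊢ (q0, aabaa, DBBZ) ⊢ (q1, abaa, BBZ) ⊢ (q0, baa, DBBZ) ⊢ (q0, aa, BBBZ) ⊢ (q0, aa, DBBBZ) ⊢ (q1, a, BBBZ) ⊢ (q0, ε, DBBBZ)
All input consumed in state q0 with stack DBBBZ.

DBBBZ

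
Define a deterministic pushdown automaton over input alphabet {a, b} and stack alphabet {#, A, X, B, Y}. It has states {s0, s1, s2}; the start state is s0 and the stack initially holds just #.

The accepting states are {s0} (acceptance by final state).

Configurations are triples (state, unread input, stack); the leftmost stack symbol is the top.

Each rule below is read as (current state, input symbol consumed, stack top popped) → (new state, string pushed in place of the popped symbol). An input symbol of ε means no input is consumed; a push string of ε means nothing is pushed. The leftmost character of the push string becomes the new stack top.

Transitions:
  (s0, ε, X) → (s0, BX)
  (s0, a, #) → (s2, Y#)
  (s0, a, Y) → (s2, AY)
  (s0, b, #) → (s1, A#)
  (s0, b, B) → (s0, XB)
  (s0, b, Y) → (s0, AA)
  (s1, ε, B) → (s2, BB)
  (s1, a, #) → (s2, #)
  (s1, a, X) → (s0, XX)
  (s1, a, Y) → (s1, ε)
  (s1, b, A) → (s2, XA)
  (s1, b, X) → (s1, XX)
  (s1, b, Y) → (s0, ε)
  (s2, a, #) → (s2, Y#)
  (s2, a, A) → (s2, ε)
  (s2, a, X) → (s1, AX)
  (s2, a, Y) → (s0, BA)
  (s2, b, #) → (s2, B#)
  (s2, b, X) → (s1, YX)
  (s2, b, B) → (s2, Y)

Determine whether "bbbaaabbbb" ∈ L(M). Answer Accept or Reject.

(s0, bbbaaabbbb, #) ⊢ (s1, bbaaabbbb, A#) ⊢ (s2, baaabbbb, XA#) ⊢ (s1, aaabbbb, YXA#) ⊢ (s1, aabbbb, XA#) ⊢ (s0, abbbb, XXA#) ⊢ (s0, abbbb, BXXA#)
No transition applies at (s0, abbbb, BXXA#); input not fully consumed.

Reject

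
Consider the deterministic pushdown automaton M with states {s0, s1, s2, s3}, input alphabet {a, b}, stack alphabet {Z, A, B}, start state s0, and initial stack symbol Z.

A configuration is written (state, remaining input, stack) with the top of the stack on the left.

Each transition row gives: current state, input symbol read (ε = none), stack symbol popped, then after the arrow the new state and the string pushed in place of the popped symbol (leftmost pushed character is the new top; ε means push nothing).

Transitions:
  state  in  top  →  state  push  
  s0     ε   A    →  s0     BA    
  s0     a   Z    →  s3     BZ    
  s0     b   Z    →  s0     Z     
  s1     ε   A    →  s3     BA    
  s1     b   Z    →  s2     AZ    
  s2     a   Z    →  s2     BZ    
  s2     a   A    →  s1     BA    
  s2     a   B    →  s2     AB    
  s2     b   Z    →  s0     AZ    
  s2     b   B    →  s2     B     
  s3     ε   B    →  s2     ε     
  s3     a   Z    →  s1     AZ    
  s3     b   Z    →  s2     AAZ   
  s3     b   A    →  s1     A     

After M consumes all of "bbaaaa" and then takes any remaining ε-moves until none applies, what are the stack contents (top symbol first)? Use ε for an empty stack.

(s0, bbaaaa, Z)
  read b, top Z: go to s0, push Z → (s0, baaaa, Z)
  read b, top Z: go to s0, push Z → (s0, aaaa, Z)
  read a, top Z: go to s3, push BZ → (s3, aaa, BZ)
  ε-move, top B: go to s2, push ε → (s2, aaa, Z)
  read a, top Z: go to s2, push BZ → (s2, aa, BZ)
  read a, top B: go to s2, push AB → (s2, a, ABZ)
  read a, top A: go to s1, push BA → (s1, ε, BABZ)
All input consumed in state s1 with stack BABZ.

BABZ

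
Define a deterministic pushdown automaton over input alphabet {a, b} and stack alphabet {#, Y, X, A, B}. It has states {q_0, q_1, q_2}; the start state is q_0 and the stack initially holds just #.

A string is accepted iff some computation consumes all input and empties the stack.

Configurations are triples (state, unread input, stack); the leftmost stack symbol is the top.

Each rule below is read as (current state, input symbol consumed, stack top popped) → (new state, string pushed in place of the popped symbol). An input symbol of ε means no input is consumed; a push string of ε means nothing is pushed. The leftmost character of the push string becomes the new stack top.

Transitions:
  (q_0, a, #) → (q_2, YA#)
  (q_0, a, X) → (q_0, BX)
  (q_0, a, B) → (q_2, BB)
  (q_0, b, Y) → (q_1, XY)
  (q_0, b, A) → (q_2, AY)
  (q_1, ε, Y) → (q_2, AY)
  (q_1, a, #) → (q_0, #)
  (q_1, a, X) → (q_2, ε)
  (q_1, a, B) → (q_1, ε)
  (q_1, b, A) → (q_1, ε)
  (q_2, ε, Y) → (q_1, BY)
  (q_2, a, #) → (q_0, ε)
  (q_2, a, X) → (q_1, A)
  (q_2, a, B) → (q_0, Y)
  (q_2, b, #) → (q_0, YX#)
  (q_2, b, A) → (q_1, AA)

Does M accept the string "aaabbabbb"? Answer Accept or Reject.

Reject

(q_0, aaabbabbb, #) ⊢ (q_2, aabbabbb, YA#) ⊢ (q_1, aabbabbb, BYA#) ⊢ (q_1, abbabbb, YA#) ⊢ (q_2, abbabbb, AYA#)
No transition applies at (q_2, abbabbb, AYA#); input not fully consumed.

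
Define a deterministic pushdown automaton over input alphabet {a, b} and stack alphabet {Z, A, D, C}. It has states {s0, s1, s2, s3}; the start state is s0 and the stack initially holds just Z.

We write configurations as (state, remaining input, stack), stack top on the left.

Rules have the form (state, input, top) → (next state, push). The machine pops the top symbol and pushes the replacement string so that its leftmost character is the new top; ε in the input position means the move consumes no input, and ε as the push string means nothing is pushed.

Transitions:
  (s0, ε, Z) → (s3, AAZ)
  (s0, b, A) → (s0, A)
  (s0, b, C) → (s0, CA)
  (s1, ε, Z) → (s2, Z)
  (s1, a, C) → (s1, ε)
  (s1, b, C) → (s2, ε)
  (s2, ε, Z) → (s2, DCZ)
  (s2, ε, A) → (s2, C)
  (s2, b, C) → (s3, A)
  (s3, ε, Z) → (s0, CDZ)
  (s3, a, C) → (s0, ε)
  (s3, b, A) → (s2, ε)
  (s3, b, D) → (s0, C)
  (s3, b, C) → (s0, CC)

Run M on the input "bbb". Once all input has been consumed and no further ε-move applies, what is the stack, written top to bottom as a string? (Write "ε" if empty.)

(s0, bbb, Z) ⊢ (s3, bbb, AAZ) ⊢ (s2, bb, AZ) ⊢ (s2, bb, CZ) ⊢ (s3, b, AZ) ⊢ (s2, ε, Z) ⊢ (s2, ε, DCZ)
All input consumed in state s2 with stack DCZ.

DCZ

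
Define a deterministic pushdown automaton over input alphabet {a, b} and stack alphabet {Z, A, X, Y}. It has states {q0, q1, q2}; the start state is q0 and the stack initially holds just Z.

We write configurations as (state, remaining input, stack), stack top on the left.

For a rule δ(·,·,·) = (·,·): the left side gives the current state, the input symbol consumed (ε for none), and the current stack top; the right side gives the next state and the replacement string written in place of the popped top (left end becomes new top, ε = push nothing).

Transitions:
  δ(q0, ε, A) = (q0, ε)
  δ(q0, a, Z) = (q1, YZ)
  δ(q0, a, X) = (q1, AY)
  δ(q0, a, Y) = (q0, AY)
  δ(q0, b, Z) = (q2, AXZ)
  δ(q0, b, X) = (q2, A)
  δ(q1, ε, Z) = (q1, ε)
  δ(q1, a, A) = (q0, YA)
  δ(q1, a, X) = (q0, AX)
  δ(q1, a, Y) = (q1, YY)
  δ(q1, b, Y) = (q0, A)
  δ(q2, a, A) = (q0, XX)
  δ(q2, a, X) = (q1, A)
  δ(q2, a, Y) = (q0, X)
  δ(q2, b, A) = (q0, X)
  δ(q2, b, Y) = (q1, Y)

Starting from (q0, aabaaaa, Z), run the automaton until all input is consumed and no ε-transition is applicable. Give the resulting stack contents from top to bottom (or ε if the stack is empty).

(q0, aabaaaa, Z)
  read a, top Z: go to q1, push YZ → (q1, abaaaa, YZ)
  read a, top Y: go to q1, push YY → (q1, baaaa, YYZ)
  read b, top Y: go to q0, push A → (q0, aaaa, AYZ)
  ε-move, top A: go to q0, push ε → (q0, aaaa, YZ)
  read a, top Y: go to q0, push AY → (q0, aaa, AYZ)
  ε-move, top A: go to q0, push ε → (q0, aaa, YZ)
  read a, top Y: go to q0, push AY → (q0, aa, AYZ)
  ε-move, top A: go to q0, push ε → (q0, aa, YZ)
  read a, top Y: go to q0, push AY → (q0, a, AYZ)
  ε-move, top A: go to q0, push ε → (q0, a, YZ)
  read a, top Y: go to q0, push AY → (q0, ε, AYZ)
  ε-move, top A: go to q0, push ε → (q0, ε, YZ)
All input consumed in state q0 with stack YZ.

YZ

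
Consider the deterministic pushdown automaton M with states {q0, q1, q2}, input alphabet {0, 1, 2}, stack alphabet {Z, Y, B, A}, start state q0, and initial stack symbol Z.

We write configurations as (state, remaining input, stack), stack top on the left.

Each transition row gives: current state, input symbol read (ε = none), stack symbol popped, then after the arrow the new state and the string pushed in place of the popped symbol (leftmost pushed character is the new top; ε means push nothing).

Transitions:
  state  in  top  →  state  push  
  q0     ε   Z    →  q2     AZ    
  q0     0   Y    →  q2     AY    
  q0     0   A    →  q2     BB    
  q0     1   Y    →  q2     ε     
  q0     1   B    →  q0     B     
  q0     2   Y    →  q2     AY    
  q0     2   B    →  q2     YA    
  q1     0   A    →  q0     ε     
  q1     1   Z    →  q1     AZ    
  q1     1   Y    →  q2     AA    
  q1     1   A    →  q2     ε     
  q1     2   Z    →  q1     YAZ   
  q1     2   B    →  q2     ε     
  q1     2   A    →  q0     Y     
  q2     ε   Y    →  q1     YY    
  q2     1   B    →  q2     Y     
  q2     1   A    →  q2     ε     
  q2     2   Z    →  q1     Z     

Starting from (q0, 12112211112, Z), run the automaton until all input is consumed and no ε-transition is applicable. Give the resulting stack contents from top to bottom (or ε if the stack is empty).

Z

(q0, 12112211112, Z) ⊢ (q2, 12112211112, AZ) ⊢ (q2, 2112211112, Z) ⊢ (q1, 112211112, Z) ⊢ (q1, 12211112, AZ) ⊢ (q2, 2211112, Z) ⊢ (q1, 211112, Z) ⊢ (q1, 11112, YAZ) ⊢ (q2, 1112, AAAZ) ⊢ (q2, 112, AAZ) ⊢ (q2, 12, AZ) ⊢ (q2, 2, Z) ⊢ (q1, ε, Z)
All input consumed in state q1 with stack Z.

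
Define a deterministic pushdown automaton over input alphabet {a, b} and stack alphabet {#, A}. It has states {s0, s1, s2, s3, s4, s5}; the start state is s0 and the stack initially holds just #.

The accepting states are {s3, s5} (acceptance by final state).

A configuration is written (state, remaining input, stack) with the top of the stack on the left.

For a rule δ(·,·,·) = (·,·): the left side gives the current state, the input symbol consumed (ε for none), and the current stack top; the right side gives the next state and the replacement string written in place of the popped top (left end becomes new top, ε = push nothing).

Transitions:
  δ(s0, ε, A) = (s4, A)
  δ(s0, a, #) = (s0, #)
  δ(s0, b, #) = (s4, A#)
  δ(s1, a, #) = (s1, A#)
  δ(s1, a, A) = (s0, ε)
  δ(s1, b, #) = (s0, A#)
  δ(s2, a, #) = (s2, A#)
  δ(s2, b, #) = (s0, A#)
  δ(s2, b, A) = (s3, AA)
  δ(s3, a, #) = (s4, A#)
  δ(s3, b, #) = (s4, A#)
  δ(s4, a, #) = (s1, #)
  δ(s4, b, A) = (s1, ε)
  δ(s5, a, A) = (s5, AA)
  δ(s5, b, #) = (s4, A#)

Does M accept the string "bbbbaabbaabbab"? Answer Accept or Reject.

Reject

(s0, bbbbaabbaabbab, #) ⊢ (s4, bbbaabbaabbab, A#) ⊢ (s1, bbaabbaabbab, #) ⊢ (s0, baabbaabbab, A#) ⊢ (s4, baabbaabbab, A#) ⊢ (s1, aabbaabbab, #) ⊢ (s1, abbaabbab, A#) ⊢ (s0, bbaabbab, #) ⊢ (s4, baabbab, A#) ⊢ (s1, aabbab, #) ⊢ (s1, abbab, A#) ⊢ (s0, bbab, #) ⊢ (s4, bab, A#) ⊢ (s1, ab, #) ⊢ (s1, b, A#)
No transition applies at (s1, b, A#); input not fully consumed.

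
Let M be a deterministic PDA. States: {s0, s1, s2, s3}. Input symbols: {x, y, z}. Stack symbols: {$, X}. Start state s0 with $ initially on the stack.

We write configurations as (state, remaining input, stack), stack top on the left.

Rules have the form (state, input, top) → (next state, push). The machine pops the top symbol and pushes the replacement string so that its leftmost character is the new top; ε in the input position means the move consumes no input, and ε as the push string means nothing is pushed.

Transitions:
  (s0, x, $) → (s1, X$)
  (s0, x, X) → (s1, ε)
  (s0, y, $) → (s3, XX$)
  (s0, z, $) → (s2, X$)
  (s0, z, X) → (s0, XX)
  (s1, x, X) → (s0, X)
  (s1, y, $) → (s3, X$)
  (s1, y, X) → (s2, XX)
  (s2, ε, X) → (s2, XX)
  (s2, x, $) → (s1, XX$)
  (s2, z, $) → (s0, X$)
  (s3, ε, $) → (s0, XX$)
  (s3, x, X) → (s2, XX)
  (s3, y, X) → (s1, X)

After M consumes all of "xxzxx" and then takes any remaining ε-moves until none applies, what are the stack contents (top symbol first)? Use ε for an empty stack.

(s0, xxzxx, $)
  read x, top $: go to s1, push X$ → (s1, xzxx, X$)
  read x, top X: go to s0, push X → (s0, zxx, X$)
  read z, top X: go to s0, push XX → (s0, xx, XX$)
  read x, top X: go to s1, push ε → (s1, x, X$)
  read x, top X: go to s0, push X → (s0, ε, X$)
All input consumed in state s0 with stack X$.

X$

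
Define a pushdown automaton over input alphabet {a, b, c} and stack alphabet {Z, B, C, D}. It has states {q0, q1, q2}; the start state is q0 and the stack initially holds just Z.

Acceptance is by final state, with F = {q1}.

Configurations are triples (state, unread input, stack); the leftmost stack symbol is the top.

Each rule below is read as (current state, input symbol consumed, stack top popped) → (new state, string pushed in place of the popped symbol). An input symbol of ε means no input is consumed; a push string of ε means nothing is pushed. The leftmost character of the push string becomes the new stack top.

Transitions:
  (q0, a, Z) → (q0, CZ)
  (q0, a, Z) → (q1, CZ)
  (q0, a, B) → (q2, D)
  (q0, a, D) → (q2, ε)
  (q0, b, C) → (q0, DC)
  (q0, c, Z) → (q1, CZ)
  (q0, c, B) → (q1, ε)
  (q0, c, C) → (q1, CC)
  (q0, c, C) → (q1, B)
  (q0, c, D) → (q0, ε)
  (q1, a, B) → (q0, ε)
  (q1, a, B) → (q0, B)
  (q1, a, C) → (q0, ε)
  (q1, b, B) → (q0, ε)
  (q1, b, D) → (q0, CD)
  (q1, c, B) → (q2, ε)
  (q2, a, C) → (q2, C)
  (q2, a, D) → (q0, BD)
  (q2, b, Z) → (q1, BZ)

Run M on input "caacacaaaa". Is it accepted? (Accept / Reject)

One accepting computation: (q0, caacacaaaa, Z) ⊢ (q1, aacacaaaa, CZ) ⊢ (q0, acacaaaa, Z) ⊢ (q0, cacaaaa, CZ) ⊢ (q1, acaaaa, CCZ) ⊢ (q0, caaaa, CZ) ⊢ (q1, aaaa, BZ) ⊢ (q0, aaa, Z) ⊢ (q1, aa, CZ) ⊢ (q0, a, Z) ⊢ (q1, ε, CZ)
All input consumed and state q1 ∈ F.

Accept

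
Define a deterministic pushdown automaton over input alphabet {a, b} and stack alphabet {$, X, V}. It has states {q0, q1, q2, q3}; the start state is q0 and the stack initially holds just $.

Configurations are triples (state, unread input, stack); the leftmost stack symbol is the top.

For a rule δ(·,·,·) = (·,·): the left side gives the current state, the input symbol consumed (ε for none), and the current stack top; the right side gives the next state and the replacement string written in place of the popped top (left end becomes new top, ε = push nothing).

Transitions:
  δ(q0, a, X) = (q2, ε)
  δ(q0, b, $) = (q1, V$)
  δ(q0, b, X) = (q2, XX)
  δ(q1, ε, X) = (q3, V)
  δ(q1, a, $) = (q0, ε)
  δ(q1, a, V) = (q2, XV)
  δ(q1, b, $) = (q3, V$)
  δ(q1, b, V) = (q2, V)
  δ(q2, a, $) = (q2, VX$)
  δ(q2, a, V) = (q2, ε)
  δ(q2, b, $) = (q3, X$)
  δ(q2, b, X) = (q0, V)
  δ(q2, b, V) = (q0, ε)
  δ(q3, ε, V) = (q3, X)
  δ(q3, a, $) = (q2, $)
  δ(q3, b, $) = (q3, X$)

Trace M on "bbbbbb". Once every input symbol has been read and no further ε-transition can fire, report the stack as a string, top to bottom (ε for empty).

(q0, bbbbbb, $) ⊢ (q1, bbbbb, V$) ⊢ (q2, bbbb, V$) ⊢ (q0, bbb, $) ⊢ (q1, bb, V$) ⊢ (q2, b, V$) ⊢ (q0, ε, $)
All input consumed in state q0 with stack $.

$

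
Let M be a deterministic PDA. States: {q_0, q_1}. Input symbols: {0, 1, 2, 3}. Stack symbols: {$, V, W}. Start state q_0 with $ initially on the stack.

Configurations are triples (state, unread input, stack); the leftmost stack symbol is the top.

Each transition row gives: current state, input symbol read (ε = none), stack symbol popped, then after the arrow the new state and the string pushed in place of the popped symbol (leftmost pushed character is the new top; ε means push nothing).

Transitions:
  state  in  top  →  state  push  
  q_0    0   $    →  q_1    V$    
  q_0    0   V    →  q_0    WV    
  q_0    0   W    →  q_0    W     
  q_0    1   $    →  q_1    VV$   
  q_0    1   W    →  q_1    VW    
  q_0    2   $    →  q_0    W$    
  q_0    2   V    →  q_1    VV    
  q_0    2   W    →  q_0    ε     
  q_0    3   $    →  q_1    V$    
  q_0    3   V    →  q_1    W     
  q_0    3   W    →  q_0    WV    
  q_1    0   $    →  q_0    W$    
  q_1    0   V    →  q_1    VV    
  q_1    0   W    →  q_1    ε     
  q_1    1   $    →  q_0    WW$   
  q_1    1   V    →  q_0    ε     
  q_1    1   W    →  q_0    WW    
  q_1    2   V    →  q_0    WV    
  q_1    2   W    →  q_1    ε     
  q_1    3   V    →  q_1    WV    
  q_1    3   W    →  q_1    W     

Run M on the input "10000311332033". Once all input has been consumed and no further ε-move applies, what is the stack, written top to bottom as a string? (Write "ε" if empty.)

WVVWWVVVVVV$

(q_0, 10000311332033, $) ⊢ (q_1, 0000311332033, VV$) ⊢ (q_1, 000311332033, VVV$) ⊢ (q_1, 00311332033, VVVV$) ⊢ (q_1, 0311332033, VVVVV$) ⊢ (q_1, 311332033, VVVVVV$) ⊢ (q_1, 11332033, WVVVVVV$) ⊢ (q_0, 1332033, WWVVVVVV$) ⊢ (q_1, 332033, VWWVVVVVV$) ⊢ (q_1, 32033, WVWWVVVVVV$) ⊢ (q_1, 2033, WVWWVVVVVV$) ⊢ (q_1, 033, VWWVVVVVV$) ⊢ (q_1, 33, VVWWVVVVVV$) ⊢ (q_1, 3, WVVWWVVVVVV$) ⊢ (q_1, ε, WVVWWVVVVVV$)
All input consumed in state q_1 with stack WVVWWVVVVVV$.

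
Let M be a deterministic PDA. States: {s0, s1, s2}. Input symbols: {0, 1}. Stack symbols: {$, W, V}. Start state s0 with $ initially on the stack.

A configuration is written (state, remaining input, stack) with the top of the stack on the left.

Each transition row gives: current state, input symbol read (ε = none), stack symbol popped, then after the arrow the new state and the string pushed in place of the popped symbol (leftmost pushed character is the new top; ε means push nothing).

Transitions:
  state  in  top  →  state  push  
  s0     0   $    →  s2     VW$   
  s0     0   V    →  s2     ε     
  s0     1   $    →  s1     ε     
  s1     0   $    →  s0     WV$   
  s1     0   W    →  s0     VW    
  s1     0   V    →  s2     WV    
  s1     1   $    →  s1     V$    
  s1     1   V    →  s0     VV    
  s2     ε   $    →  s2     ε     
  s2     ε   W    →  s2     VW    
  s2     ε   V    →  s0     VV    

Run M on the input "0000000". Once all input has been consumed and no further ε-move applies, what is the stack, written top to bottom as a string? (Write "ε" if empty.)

(s0, 0000000, $)
  read 0, top $: go to s2, push VW$ → (s2, 000000, VW$)
  ε-move, top V: go to s0, push VV → (s0, 000000, VVW$)
  read 0, top V: go to s2, push ε → (s2, 00000, VW$)
  ε-move, top V: go to s0, push VV → (s0, 00000, VVW$)
  read 0, top V: go to s2, push ε → (s2, 0000, VW$)
  ε-move, top V: go to s0, push VV → (s0, 0000, VVW$)
  read 0, top V: go to s2, push ε → (s2, 000, VW$)
  ε-move, top V: go to s0, push VV → (s0, 000, VVW$)
  read 0, top V: go to s2, push ε → (s2, 00, VW$)
  ε-move, top V: go to s0, push VV → (s0, 00, VVW$)
  read 0, top V: go to s2, push ε → (s2, 0, VW$)
  ε-move, top V: go to s0, push VV → (s0, 0, VVW$)
  read 0, top V: go to s2, push ε → (s2, ε, VW$)
  ε-move, top V: go to s0, push VV → (s0, ε, VVW$)
All input consumed in state s0 with stack VVW$.

VVW$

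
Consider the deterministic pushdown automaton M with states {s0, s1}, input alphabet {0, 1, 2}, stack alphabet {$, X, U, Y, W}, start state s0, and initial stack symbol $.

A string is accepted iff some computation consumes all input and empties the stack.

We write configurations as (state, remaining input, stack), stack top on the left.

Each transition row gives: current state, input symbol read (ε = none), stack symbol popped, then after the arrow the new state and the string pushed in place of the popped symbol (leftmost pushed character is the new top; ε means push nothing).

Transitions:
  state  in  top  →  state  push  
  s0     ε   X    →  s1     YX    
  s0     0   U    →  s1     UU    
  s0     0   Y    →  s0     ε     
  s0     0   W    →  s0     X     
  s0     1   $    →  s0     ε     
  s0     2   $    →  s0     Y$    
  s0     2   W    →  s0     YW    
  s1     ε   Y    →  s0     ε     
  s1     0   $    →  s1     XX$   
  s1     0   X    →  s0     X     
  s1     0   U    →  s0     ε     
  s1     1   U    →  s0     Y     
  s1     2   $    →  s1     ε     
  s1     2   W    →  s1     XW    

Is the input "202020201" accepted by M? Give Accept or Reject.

(s0, 202020201, $) ⊢ (s0, 02020201, Y$) ⊢ (s0, 2020201, $) ⊢ (s0, 020201, Y$) ⊢ (s0, 20201, $) ⊢ (s0, 0201, Y$) ⊢ (s0, 201, $) ⊢ (s0, 01, Y$) ⊢ (s0, 1, $) ⊢ (s0, ε, ε)
All input consumed and the stack is empty.

Accept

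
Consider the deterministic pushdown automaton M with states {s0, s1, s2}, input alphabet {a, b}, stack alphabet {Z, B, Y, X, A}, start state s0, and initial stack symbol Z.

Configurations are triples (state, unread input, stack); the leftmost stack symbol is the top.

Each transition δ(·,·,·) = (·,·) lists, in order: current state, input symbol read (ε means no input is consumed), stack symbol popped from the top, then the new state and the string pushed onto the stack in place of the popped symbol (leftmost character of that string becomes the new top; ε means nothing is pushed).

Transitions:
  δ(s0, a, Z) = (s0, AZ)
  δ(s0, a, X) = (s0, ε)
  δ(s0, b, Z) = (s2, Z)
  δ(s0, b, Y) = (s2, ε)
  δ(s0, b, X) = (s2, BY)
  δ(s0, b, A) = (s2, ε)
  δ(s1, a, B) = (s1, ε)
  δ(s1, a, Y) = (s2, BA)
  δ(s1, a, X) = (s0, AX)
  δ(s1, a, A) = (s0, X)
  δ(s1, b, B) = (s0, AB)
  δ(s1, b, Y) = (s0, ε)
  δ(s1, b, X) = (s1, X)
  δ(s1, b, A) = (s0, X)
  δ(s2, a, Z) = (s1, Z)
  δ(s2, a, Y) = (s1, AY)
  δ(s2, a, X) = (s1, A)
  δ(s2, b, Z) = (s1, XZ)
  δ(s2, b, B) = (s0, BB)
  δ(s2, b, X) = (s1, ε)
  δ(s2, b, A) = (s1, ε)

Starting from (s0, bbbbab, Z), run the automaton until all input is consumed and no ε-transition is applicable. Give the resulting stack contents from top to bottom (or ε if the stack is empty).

XZ

(s0, bbbbab, Z)
  read b, top Z: go to s2, push Z → (s2, bbbab, Z)
  read b, top Z: go to s1, push XZ → (s1, bbab, XZ)
  read b, top X: go to s1, push X → (s1, bab, XZ)
  read b, top X: go to s1, push X → (s1, ab, XZ)
  read a, top X: go to s0, push AX → (s0, b, AXZ)
  read b, top A: go to s2, push ε → (s2, ε, XZ)
All input consumed in state s2 with stack XZ.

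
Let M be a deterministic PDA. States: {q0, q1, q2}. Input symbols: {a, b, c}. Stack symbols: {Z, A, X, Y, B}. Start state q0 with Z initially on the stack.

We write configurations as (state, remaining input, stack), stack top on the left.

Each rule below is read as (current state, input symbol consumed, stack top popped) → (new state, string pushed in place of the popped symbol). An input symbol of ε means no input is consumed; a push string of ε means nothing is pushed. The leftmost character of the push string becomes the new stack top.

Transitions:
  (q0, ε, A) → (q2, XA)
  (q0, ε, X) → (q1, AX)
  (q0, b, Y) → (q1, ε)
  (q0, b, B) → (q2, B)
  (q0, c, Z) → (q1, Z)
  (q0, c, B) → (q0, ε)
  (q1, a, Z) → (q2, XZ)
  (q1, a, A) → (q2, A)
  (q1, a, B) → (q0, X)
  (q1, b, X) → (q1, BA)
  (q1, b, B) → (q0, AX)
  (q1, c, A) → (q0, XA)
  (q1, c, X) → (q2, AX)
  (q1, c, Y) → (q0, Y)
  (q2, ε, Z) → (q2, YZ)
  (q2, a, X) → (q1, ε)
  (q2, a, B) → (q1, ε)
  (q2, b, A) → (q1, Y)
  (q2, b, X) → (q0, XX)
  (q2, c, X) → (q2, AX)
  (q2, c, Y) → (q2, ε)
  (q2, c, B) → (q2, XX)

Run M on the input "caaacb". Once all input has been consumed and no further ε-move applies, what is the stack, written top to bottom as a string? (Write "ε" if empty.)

(q0, caaacb, Z)
  read c, top Z: go to q1, push Z → (q1, aaacb, Z)
  read a, top Z: go to q2, push XZ → (q2, aacb, XZ)
  read a, top X: go to q1, push ε → (q1, acb, Z)
  read a, top Z: go to q2, push XZ → (q2, cb, XZ)
  read c, top X: go to q2, push AX → (q2, b, AXZ)
  read b, top A: go to q1, push Y → (q1, ε, YXZ)
All input consumed in state q1 with stack YXZ.

YXZ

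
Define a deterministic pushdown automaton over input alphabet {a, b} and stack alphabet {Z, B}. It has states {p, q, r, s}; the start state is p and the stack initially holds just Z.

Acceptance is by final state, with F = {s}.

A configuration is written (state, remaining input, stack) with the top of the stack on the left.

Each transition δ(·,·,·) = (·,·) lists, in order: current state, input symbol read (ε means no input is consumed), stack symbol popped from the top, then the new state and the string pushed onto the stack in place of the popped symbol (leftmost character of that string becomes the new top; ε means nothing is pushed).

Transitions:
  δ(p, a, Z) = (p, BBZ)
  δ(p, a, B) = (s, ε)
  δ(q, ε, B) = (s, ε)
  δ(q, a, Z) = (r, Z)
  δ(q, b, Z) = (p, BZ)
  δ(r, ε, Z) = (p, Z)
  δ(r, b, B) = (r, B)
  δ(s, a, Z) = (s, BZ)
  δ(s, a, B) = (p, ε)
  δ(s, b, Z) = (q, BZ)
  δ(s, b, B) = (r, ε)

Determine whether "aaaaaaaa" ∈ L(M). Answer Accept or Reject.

(p, aaaaaaaa, Z)
  read a, top Z: go to p, push BBZ → (p, aaaaaaa, BBZ)
  read a, top B: go to s, push ε → (s, aaaaaa, BZ)
  read a, top B: go to p, push ε → (p, aaaaa, Z)
  read a, top Z: go to p, push BBZ → (p, aaaa, BBZ)
  read a, top B: go to s, push ε → (s, aaa, BZ)
  read a, top B: go to p, push ε → (p, aa, Z)
  read a, top Z: go to p, push BBZ → (p, a, BBZ)
  read a, top B: go to s, push ε → (s, ε, BZ)
All input consumed; state s ∈ F.

Accept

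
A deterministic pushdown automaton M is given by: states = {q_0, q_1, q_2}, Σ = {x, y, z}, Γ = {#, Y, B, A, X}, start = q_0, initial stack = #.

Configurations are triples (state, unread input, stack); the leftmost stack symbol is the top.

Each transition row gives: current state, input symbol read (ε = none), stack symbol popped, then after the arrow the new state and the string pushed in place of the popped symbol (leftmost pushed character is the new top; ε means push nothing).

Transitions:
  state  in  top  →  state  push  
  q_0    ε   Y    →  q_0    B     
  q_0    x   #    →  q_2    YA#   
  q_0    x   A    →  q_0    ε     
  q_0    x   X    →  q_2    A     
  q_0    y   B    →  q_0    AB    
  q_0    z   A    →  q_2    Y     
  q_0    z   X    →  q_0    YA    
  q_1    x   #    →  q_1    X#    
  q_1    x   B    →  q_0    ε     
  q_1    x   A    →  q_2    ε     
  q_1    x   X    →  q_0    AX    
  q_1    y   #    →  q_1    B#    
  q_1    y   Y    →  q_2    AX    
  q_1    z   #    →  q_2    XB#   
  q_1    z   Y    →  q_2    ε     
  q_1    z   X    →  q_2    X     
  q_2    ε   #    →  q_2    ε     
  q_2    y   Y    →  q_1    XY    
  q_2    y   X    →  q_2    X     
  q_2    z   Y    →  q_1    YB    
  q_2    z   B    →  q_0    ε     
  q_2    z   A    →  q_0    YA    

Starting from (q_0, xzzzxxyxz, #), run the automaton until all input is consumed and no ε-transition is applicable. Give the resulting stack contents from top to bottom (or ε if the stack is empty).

YXYA#

(q_0, xzzzxxyxz, #)
  read x, top #: go to q_2, push YA# → (q_2, zzzxxyxz, YA#)
  read z, top Y: go to q_1, push YB → (q_1, zzxxyxz, YBA#)
  read z, top Y: go to q_2, push ε → (q_2, zxxyxz, BA#)
  read z, top B: go to q_0, push ε → (q_0, xxyxz, A#)
  read x, top A: go to q_0, push ε → (q_0, xyxz, #)
  read x, top #: go to q_2, push YA# → (q_2, yxz, YA#)
  read y, top Y: go to q_1, push XY → (q_1, xz, XYA#)
  read x, top X: go to q_0, push AX → (q_0, z, AXYA#)
  read z, top A: go to q_2, push Y → (q_2, ε, YXYA#)
All input consumed in state q_2 with stack YXYA#.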